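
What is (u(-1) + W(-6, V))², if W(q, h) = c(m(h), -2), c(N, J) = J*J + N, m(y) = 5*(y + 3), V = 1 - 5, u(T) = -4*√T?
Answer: -15 + 8*I ≈ -15.0 + 8.0*I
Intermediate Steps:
V = -4
m(y) = 15 + 5*y (m(y) = 5*(3 + y) = 15 + 5*y)
c(N, J) = N + J² (c(N, J) = J² + N = N + J²)
W(q, h) = 19 + 5*h (W(q, h) = (15 + 5*h) + (-2)² = (15 + 5*h) + 4 = 19 + 5*h)
(u(-1) + W(-6, V))² = (-4*I + (19 + 5*(-4)))² = (-4*I + (19 - 20))² = (-4*I - 1)² = (-1 - 4*I)²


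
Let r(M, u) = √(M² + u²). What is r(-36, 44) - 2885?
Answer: -2885 + 4*√202 ≈ -2828.1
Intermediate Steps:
r(-36, 44) - 2885 = √((-36)² + 44²) - 2885 = √(1296 + 1936) - 2885 = √3232 - 2885 = 4*√202 - 2885 = -2885 + 4*√202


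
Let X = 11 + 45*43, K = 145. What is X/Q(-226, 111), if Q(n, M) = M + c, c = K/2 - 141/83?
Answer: 323036/30179 ≈ 10.704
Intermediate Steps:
c = 11753/166 (c = 145/2 - 141/83 = 11753/166 ≈ 70.801)
X = 1946 (X = 11 + 1935 = 1946)
Q(n, M) = 11753/166 + M (Q(n, M) = M + 11753/166 = 11753/166 + M)
X/Q(-226, 111) = 1946/(11753/166 + 111) = 1946/(30179/166) = 1946*(166/30179) = 323036/30179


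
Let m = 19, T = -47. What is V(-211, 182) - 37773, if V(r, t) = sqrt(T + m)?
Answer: -37773 + 2*I*sqrt(7) ≈ -37773.0 + 5.2915*I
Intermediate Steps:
V(r, t) = 2*I*sqrt(7) (V(r, t) = sqrt(-47 + 19) = sqrt(-28) = 2*I*sqrt(7))
V(-211, 182) - 37773 = 2*I*sqrt(7) - 37773 = -37773 + 2*I*sqrt(7)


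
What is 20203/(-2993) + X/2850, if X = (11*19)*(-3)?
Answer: -1043073/149650 ≈ -6.9701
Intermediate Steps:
X = -627 (X = 209*(-3) = -627)
20203/(-2993) + X/2850 = 20203/(-2993) - 627/2850 = 20203*(-1/2993) - 627*1/2850 = -20203/2993 - 11/50 = -1043073/149650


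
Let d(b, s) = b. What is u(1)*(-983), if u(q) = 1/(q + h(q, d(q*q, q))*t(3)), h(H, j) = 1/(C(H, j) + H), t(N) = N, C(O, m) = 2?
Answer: -983/2 ≈ -491.50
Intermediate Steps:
h(H, j) = 1/(2 + H)
u(q) = 1/(q + 3/(2 + q))
u(1)*(-983) = ((2 + 1)/(3 + 1*(2 + 1)))*(-983) = (3/(3 + 1*3))*(-983) = (3/(3 + 3))*(-983) = (3/6)*(-983) = ((⅙)*3)*(-983) = (½)*(-983) = -983/2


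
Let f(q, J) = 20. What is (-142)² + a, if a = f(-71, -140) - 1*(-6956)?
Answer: 27140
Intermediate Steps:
a = 6976 (a = 20 - 1*(-6956) = 20 + 6956 = 6976)
(-142)² + a = (-142)² + 6976 = 20164 + 6976 = 27140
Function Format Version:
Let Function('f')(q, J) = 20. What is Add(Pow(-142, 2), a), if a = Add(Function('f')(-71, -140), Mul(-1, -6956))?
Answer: 27140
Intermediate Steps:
a = 6976 (a = Add(20, Mul(-1, -6956)) = Add(20, 6956) = 6976)
Add(Pow(-142, 2), a) = Add(Pow(-142, 2), 6976) = Add(20164, 6976) = 27140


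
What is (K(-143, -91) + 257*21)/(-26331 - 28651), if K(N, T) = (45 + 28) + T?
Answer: -5379/54982 ≈ -0.097832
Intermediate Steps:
K(N, T) = 73 + T
(K(-143, -91) + 257*21)/(-26331 - 28651) = ((73 - 91) + 257*21)/(-26331 - 28651) = (-18 + 5397)/(-54982) = 5379*(-1/54982) = -5379/54982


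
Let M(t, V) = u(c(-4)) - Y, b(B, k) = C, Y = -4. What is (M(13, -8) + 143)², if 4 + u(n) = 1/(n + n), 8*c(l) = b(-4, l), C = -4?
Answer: 20164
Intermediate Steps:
b(B, k) = -4
c(l) = -½ (c(l) = (⅛)*(-4) = -½)
u(n) = -4 + 1/(2*n) (u(n) = -4 + 1/(n + n) = -4 + 1/(2*n))
M(t, V) = -1 (M(t, V) = (-4 + 1/(2*(-½))) - 1*(-4) = (-4 + (½)*(-2)) + 4 = (-4 - 1) + 4 = -5 + 4 = -1)
(M(13, -8) + 143)² = (-1 + 143)² = 142² = 20164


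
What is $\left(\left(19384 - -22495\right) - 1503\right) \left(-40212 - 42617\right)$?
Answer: $-3344303704$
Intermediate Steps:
$\left(\left(19384 - -22495\right) - 1503\right) \left(-40212 - 42617\right) = \left(\left(19384 + 22495\right) - 1503\right) \left(-82829\right) = \left(41879 - 1503\right) \left(-82829\right) = 40376 \left(-82829\right) = -3344303704$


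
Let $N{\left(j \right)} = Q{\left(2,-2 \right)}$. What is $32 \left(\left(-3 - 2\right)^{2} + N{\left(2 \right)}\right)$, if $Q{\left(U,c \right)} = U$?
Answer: $864$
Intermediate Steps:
$N{\left(j \right)} = 2$
$32 \left(\left(-3 - 2\right)^{2} + N{\left(2 \right)}\right) = 32 \left(\left(-3 - 2\right)^{2} + 2\right) = 32 \left(\left(-5\right)^{2} + 2\right) = 32 \left(25 + 2\right) = 32 \cdot 27 = 864$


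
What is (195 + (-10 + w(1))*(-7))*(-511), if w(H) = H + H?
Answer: -128261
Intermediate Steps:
w(H) = 2*H
(195 + (-10 + w(1))*(-7))*(-511) = (195 + (-10 + 2*1)*(-7))*(-511) = (195 + (-10 + 2)*(-7))*(-511) = (195 - 8*(-7))*(-511) = (195 + 56)*(-511) = 251*(-511) = -128261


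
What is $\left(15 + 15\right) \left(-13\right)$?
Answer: $-390$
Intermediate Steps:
$\left(15 + 15\right) \left(-13\right) = 30 \left(-13\right) = -390$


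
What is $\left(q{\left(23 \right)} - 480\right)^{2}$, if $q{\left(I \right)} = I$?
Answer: $208849$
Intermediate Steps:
$\left(q{\left(23 \right)} - 480\right)^{2} = \left(23 - 480\right)^{2} = \left(-457\right)^{2} = 208849$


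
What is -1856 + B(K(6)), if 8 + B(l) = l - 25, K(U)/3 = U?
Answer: -1871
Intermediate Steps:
K(U) = 3*U
B(l) = -33 + l (B(l) = -8 + (l - 25) = -8 + (-25 + l) = -33 + l)
-1856 + B(K(6)) = -1856 + (-33 + 3*6) = -1856 + (-33 + 18) = -1856 - 15 = -1871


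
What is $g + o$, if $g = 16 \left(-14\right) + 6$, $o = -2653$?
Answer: $-2871$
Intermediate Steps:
$g = -218$ ($g = -224 + 6 = -218$)
$g + o = -218 - 2653 = -2871$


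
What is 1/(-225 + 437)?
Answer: 1/212 ≈ 0.0047170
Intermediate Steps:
1/(-225 + 437) = 1/212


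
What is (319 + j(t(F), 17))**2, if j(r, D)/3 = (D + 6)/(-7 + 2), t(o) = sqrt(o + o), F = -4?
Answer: 2328676/25 ≈ 93147.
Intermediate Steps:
t(o) = sqrt(2)*sqrt(o) (t(o) = sqrt(2*o) = sqrt(2)*sqrt(o))
j(r, D) = -18/5 - 3*D/5 (j(r, D) = 3*((D + 6)/(-7 + 2)) = 3*((6 + D)/(-5)) = 3*((6 + D)*(-1/5)) = 3*(-6/5 - D/5) = -18/5 - 3*D/5)
(319 + j(t(F), 17))**2 = (319 + (-18/5 - 3/5*17))**2 = (319 + (-18/5 - 51/5))**2 = (319 - 69/5)**2 = (1526/5)**2 = 2328676/25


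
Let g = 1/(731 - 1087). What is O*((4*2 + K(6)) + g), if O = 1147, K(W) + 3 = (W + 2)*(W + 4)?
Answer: 34707073/356 ≈ 97492.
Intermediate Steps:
K(W) = -3 + (2 + W)*(4 + W) (K(W) = -3 + (W + 2)*(W + 4) = -3 + (2 + W)*(4 + W))
g = -1/356 (g = 1/(-356) = -1/356 ≈ -0.0028090)
O*((4*2 + K(6)) + g) = 1147*((4*2 + (5 + 6**2 + 6*6)) - 1/356) = 1147*((8 + (5 + 36 + 36)) - 1/356) = 1147*((8 + 77) - 1/356) = 1147*(85 - 1/356) = 1147*(30259/356) = 34707073/356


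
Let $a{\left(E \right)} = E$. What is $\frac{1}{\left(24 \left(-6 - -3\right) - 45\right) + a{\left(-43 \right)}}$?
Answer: $- \frac{1}{160} \approx -0.00625$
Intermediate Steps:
$\frac{1}{\left(24 \left(-6 - -3\right) - 45\right) + a{\left(-43 \right)}} = \frac{1}{\left(24 \left(-6 - -3\right) - 45\right) - 43} = \frac{1}{\left(24 \left(-6 + 3\right) - 45\right) - 43} = \frac{1}{\left(24 \left(-3\right) - 45\right) - 43} = \frac{1}{\left(-72 - 45\right) - 43} = \frac{1}{-117 - 43} = \frac{1}{-160} = - \frac{1}{160}$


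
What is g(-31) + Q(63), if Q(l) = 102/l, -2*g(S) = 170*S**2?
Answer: -1715351/21 ≈ -81683.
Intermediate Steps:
g(S) = -85*S**2
g(-31) + Q(63) = -85*(-31)**2 + 102/63 = -85*961 + 102*(1/63) = -81685 + 34/21 = -1715351/21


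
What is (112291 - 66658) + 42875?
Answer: 88508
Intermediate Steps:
(112291 - 66658) + 42875 = 45633 + 42875 = 88508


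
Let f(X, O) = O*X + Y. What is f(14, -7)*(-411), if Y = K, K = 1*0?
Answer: 40278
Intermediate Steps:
K = 0
Y = 0
f(X, O) = O*X (f(X, O) = O*X + 0 = O*X)
f(14, -7)*(-411) = -7*14*(-411) = -98*(-411) = 40278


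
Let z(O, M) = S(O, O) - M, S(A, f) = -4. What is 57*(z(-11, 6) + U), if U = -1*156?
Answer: -9462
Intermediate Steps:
U = -156
z(O, M) = -4 - M
57*(z(-11, 6) + U) = 57*((-4 - 1*6) - 156) = 57*((-4 - 6) - 156) = 57*(-10 - 156) = 57*(-166) = -9462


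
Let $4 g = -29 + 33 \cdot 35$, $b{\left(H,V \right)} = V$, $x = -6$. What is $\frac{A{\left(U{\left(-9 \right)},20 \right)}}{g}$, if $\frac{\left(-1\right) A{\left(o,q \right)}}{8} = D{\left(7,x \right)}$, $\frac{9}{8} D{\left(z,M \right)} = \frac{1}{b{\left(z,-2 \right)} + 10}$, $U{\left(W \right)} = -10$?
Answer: $- \frac{16}{5067} \approx -0.0031577$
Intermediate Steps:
$D{\left(z,M \right)} = \frac{1}{9}$ ($D{\left(z,M \right)} = \frac{8}{9 \left(-2 + 10\right)} = \frac{8}{9 \cdot 8} = \frac{8}{9} \cdot \frac{1}{8} = \frac{1}{9}$)
$A{\left(o,q \right)} = - \frac{8}{9}$ ($A{\left(o,q \right)} = \left(-8\right) \frac{1}{9} = - \frac{8}{9}$)
$g = \frac{563}{2}$ ($g = \frac{-29 + 33 \cdot 35}{4} = \frac{-29 + 1155}{4} = \frac{1}{4} \cdot 1126 = \frac{563}{2} \approx 281.5$)
$\frac{A{\left(U{\left(-9 \right)},20 \right)}}{g} = - \frac{8}{9 \cdot \frac{563}{2}} = \left(- \frac{8}{9}\right) \frac{2}{563} = - \frac{16}{5067}$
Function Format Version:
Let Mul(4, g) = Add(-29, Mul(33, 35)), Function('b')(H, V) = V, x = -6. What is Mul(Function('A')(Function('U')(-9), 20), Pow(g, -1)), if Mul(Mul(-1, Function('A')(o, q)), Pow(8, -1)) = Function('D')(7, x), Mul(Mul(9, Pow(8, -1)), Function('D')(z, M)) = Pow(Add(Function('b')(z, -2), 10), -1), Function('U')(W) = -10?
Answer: Rational(-16, 5067) ≈ -0.0031577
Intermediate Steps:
Function('D')(z, M) = Rational(1, 9) (Function('D')(z, M) = Mul(Rational(8, 9), Pow(Add(-2, 10), -1)) = Mul(Rational(8, 9), Pow(8, -1)) = Mul(Rational(8, 9), Rational(1, 8)) = Rational(1, 9))
Function('A')(o, q) = Rational(-8, 9) (Function('A')(o, q) = Mul(-8, Rational(1, 9)) = Rational(-8, 9))
g = Rational(563, 2) (g = Mul(Rational(1, 4), Add(-29, Mul(33, 35))) = Mul(Rational(1, 4), Add(-29, 1155)) = Mul(Rational(1, 4), 1126) = Rational(563, 2) ≈ 281.50)
Mul(Function('A')(Function('U')(-9), 20), Pow(g, -1)) = Mul(Rational(-8, 9), Pow(Rational(563, 2), -1)) = Mul(Rational(-8, 9), Rational(2, 563)) = Rational(-16, 5067)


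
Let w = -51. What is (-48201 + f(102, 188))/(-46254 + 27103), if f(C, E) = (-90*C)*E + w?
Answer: 1774092/19151 ≈ 92.637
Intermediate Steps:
f(C, E) = -51 - 90*C*E (f(C, E) = (-90*C)*E - 51 = -90*C*E - 51 = -51 - 90*C*E)
(-48201 + f(102, 188))/(-46254 + 27103) = (-48201 + (-51 - 90*102*188))/(-46254 + 27103) = (-48201 + (-51 - 1725840))/(-19151) = (-48201 - 1725891)*(-1/19151) = -1774092*(-1/19151) = 1774092/19151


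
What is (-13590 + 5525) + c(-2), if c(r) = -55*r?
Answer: -7955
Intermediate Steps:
(-13590 + 5525) + c(-2) = (-13590 + 5525) - 55*(-2) = -8065 + 110 = -7955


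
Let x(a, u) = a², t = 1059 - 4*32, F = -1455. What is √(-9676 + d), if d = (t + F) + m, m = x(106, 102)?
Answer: 2*√259 ≈ 32.187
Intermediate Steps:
t = 931 (t = 1059 - 128 = 931)
m = 11236 (m = 106² = 11236)
d = 10712 (d = (931 - 1455) + 11236 = -524 + 11236 = 10712)
√(-9676 + d) = √(-9676 + 10712) = √1036 = 2*√259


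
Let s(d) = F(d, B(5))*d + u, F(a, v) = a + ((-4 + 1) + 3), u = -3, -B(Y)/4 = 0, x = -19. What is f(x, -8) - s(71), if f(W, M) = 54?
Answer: -4984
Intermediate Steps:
B(Y) = 0 (B(Y) = -4*0 = 0)
F(a, v) = a (F(a, v) = a + (-3 + 3) = a + 0 = a)
s(d) = -3 + d**2 (s(d) = d*d - 3 = d**2 - 3 = -3 + d**2)
f(x, -8) - s(71) = 54 - (-3 + 71**2) = 54 - (-3 + 5041) = 54 - 1*5038 = 54 - 5038 = -4984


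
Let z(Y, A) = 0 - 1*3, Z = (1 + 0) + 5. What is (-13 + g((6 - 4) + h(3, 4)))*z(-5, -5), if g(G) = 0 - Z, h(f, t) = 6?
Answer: 57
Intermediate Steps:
Z = 6 (Z = 1 + 5 = 6)
z(Y, A) = -3 (z(Y, A) = 0 - 3 = -3)
g(G) = -6 (g(G) = 0 - 1*6 = 0 - 6 = -6)
(-13 + g((6 - 4) + h(3, 4)))*z(-5, -5) = (-13 - 6)*(-3) = -19*(-3) = 57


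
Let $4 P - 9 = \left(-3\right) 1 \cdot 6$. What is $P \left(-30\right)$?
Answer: $\frac{135}{2} \approx 67.5$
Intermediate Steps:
$P = - \frac{9}{4}$ ($P = \frac{9}{4} + \frac{\left(-3\right) 1 \cdot 6}{4} = \frac{9}{4} + \frac{\left(-3\right) 6}{4} = \frac{9}{4} + \frac{1}{4} \left(-18\right) = \frac{9}{4} - \frac{9}{2} = - \frac{9}{4} \approx -2.25$)
$P \left(-30\right) = \left(- \frac{9}{4}\right) \left(-30\right) = \frac{135}{2}$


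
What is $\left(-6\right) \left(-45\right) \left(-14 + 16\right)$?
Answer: $540$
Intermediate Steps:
$\left(-6\right) \left(-45\right) \left(-14 + 16\right) = 270 \cdot 2 = 540$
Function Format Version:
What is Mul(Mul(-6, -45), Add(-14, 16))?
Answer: 540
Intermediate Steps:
Mul(Mul(-6, -45), Add(-14, 16)) = Mul(270, 2) = 540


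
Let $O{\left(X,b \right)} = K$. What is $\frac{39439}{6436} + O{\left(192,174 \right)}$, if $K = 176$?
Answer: $\frac{1172175}{6436} \approx 182.13$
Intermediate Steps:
$O{\left(X,b \right)} = 176$
$\frac{39439}{6436} + O{\left(192,174 \right)} = \frac{39439}{6436} + 176 = \frac{1172175}{6436}$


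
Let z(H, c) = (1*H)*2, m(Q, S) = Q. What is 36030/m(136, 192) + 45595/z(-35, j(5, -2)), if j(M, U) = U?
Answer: -183941/476 ≈ -386.43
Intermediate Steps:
z(H, c) = 2*H (z(H, c) = H*2 = 2*H)
36030/m(136, 192) + 45595/z(-35, j(5, -2)) = 36030/136 + 45595/((2*(-35))) = 36030*(1/136) + 45595/(-70) = 18015/68 + 45595*(-1/70) = 18015/68 - 9119/14 = -183941/476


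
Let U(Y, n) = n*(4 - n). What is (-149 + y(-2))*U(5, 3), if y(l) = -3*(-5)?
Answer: -402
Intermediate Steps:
y(l) = 15
(-149 + y(-2))*U(5, 3) = (-149 + 15)*(3*(4 - 1*3)) = -402*(4 - 3) = -402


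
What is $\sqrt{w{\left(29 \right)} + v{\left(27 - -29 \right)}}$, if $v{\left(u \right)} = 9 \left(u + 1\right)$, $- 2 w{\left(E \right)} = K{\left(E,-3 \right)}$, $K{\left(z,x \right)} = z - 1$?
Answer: $\sqrt{499} \approx 22.338$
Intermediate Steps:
$K{\left(z,x \right)} = -1 + z$
$w{\left(E \right)} = \frac{1}{2} - \frac{E}{2}$ ($w{\left(E \right)} = - \frac{-1 + E}{2} = \frac{1}{2} - \frac{E}{2}$)
$v{\left(u \right)} = 9 + 9 u$ ($v{\left(u \right)} = 9 \left(1 + u\right) = 9 + 9 u$)
$\sqrt{w{\left(29 \right)} + v{\left(27 - -29 \right)}} = \sqrt{\left(\frac{1}{2} - \frac{29}{2}\right) + \left(9 + 9 \left(27 - -29\right)\right)} = \sqrt{\left(\frac{1}{2} - \frac{29}{2}\right) + \left(9 + 9 \left(27 + 29\right)\right)} = \sqrt{-14 + \left(9 + 9 \cdot 56\right)} = \sqrt{-14 + \left(9 + 504\right)} = \sqrt{-14 + 513} = \sqrt{499}$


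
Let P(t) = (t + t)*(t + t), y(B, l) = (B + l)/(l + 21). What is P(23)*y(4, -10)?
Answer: -12696/11 ≈ -1154.2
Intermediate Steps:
y(B, l) = (B + l)/(21 + l)
P(t) = 4*t² (P(t) = (2*t)*(2*t) = 4*t²)
P(23)*y(4, -10) = (4*23²)*((4 - 10)/(21 - 10)) = (4*529)*(-6/11) = 2116*((1/11)*(-6)) = 2116*(-6/11) = -12696/11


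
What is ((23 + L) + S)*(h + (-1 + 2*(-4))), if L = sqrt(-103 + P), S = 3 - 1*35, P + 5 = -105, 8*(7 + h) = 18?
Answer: 495/4 - 55*I*sqrt(213)/4 ≈ 123.75 - 200.67*I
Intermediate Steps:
h = -19/4 (h = -7 + (1/8)*18 = -7 + 9/4 = -19/4 ≈ -4.7500)
P = -110 (P = -5 - 105 = -110)
S = -32 (S = 3 - 35 = -32)
L = I*sqrt(213) (L = sqrt(-103 - 110) = sqrt(-213) = I*sqrt(213) ≈ 14.595*I)
((23 + L) + S)*(h + (-1 + 2*(-4))) = ((23 + I*sqrt(213)) - 32)*(-19/4 + (-1 + 2*(-4))) = (-9 + I*sqrt(213))*(-19/4 + (-1 - 8)) = (-9 + I*sqrt(213))*(-19/4 - 9) = (-9 + I*sqrt(213))*(-55/4) = 495/4 - 55*I*sqrt(213)/4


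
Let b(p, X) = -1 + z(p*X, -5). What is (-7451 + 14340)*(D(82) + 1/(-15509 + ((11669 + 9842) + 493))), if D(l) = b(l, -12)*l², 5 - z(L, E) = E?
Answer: 2707731239269/6495 ≈ 4.1689e+8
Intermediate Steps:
z(L, E) = 5 - E
b(p, X) = 9 (b(p, X) = -1 + (5 - 1*(-5)) = -1 + (5 + 5) = -1 + 10 = 9)
D(l) = 9*l²
(-7451 + 14340)*(D(82) + 1/(-15509 + ((11669 + 9842) + 493))) = (-7451 + 14340)*(9*82² + 1/(-15509 + ((11669 + 9842) + 493))) = 6889*(9*6724 + 1/(-15509 + (21511 + 493))) = 6889*(60516 + 1/(-15509 + 22004)) = 6889*(60516 + 1/6495) = 6889*(393051421/6495) = 2707731239269/6495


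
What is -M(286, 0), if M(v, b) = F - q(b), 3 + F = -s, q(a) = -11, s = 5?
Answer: -3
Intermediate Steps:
F = -8 (F = -3 - 1*5 = -3 - 5 = -8)
M(v, b) = 3 (M(v, b) = -8 - 1*(-11) = -8 + 11 = 3)
-M(286, 0) = -1*3 = -3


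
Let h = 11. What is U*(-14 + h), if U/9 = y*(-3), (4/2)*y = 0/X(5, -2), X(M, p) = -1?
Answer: 0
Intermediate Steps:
y = 0 (y = (0/(-1))/2 = (0*(-1))/2 = (½)*0 = 0)
U = 0 (U = 9*(0*(-3)) = 9*0 = 0)
U*(-14 + h) = 0*(-14 + 11) = 0*(-3) = 0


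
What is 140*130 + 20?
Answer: 18220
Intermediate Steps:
140*130 + 20 = 18200 + 20 = 18220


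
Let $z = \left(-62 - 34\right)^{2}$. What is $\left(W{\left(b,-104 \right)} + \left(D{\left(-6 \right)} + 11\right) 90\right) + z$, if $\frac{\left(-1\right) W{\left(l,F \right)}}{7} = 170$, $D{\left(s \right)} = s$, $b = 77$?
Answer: $8476$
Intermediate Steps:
$W{\left(l,F \right)} = -1190$ ($W{\left(l,F \right)} = \left(-7\right) 170 = -1190$)
$z = 9216$ ($z = \left(-96\right)^{2} = 9216$)
$\left(W{\left(b,-104 \right)} + \left(D{\left(-6 \right)} + 11\right) 90\right) + z = \left(-1190 + \left(-6 + 11\right) 90\right) + 9216 = \left(-1190 + 5 \cdot 90\right) + 9216 = \left(-1190 + 450\right) + 9216 = -740 + 9216 = 8476$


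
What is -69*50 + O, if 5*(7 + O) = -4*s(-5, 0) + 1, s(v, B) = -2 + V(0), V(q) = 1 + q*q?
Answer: -3456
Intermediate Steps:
V(q) = 1 + q²
s(v, B) = -1 (s(v, B) = -2 + (1 + 0²) = -2 + (1 + 0) = -2 + 1 = -1)
O = -6 (O = -7 + (-4*(-1) + 1)/5 = -7 + (4 + 1)/5 = -7 + (⅕)*5 = -7 + 1 = -6)
-69*50 + O = -69*50 - 6 = -3450 - 6 = -3456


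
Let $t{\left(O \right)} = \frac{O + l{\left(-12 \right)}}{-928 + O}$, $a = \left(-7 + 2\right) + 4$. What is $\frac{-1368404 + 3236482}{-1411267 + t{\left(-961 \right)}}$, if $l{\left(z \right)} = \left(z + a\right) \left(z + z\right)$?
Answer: $- \frac{1764399671}{1332941357} \approx -1.3237$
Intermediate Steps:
$a = -1$ ($a = -5 + 4 = -1$)
$l{\left(z \right)} = 2 z \left(-1 + z\right)$ ($l{\left(z \right)} = \left(z - 1\right) \left(z + z\right) = \left(-1 + z\right) 2 z = 2 z \left(-1 + z\right)$)
$t{\left(O \right)} = \frac{312 + O}{-928 + O}$ ($t{\left(O \right)} = \frac{O + 2 \left(-12\right) \left(-1 - 12\right)}{-928 + O} = \frac{O + 2 \left(-12\right) \left(-13\right)}{-928 + O} = \frac{O + 312}{-928 + O} = \frac{312 + O}{-928 + O}$)
$\frac{-1368404 + 3236482}{-1411267 + t{\left(-961 \right)}} = \frac{-1368404 + 3236482}{-1411267 + \frac{312 - 961}{-928 - 961}} = \frac{1868078}{-1411267 + \frac{1}{-1889} \left(-649\right)} = \frac{1868078}{-1411267 - - \frac{649}{1889}} = \frac{1868078}{-1411267 + \frac{649}{1889}} = \frac{1868078}{- \frac{2665882714}{1889}} = 1868078 \left(- \frac{1889}{2665882714}\right) = - \frac{1764399671}{1332941357}$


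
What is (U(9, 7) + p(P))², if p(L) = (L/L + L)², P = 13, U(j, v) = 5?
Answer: 40401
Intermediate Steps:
p(L) = (1 + L)²
(U(9, 7) + p(P))² = (5 + (1 + 13)²)² = (5 + 14²)² = (5 + 196)² = 201² = 40401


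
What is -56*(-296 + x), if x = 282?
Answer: 784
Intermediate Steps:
-56*(-296 + x) = -56*(-296 + 282) = -56*(-14) = 784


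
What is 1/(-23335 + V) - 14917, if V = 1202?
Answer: -330157962/22133 ≈ -14917.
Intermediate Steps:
1/(-23335 + V) - 14917 = 1/(-23335 + 1202) - 14917 = 1/(-22133) - 14917 = -1/22133 - 14917 = -330157962/22133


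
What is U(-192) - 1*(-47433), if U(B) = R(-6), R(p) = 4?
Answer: 47437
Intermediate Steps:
U(B) = 4
U(-192) - 1*(-47433) = 4 - 1*(-47433) = 4 + 47433 = 47437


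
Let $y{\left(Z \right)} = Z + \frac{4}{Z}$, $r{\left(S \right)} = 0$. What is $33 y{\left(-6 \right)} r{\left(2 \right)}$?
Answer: $0$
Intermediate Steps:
$33 y{\left(-6 \right)} r{\left(2 \right)} = 33 \left(-6 + \frac{4}{-6}\right) 0 = 33 \left(-6 + 4 \left(- \frac{1}{6}\right)\right) 0 = 33 \left(-6 - \frac{2}{3}\right) 0 = 33 \left(- \frac{20}{3}\right) 0 = \left(-220\right) 0 = 0$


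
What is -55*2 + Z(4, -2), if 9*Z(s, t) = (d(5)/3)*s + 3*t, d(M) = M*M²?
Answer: -2488/27 ≈ -92.148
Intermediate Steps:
d(M) = M³
Z(s, t) = t/3 + 125*s/27 (Z(s, t) = ((5³/3)*s + 3*t)/9 = ((125*(⅓))*s + 3*t)/9 = (125*s/3 + 3*t)/9 = (3*t + 125*s/3)/9 = t/3 + 125*s/27)
-55*2 + Z(4, -2) = -55*2 + ((⅓)*(-2) + (125/27)*4) = -11*10 + (-⅔ + 500/27) = -110 + 482/27 = -2488/27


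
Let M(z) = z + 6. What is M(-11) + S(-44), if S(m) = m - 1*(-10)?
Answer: -39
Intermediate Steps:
S(m) = 10 + m (S(m) = m + 10 = 10 + m)
M(z) = 6 + z
M(-11) + S(-44) = (6 - 11) + (10 - 44) = -5 - 34 = -39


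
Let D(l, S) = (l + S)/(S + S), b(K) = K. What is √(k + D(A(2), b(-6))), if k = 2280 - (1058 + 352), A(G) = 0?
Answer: √3482/2 ≈ 29.504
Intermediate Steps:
D(l, S) = (S + l)/(2*S) (D(l, S) = (S + l)/((2*S)) = (S + l)*(1/(2*S)) = (S + l)/(2*S))
k = 870 (k = 2280 - 1*1410 = 2280 - 1410 = 870)
√(k + D(A(2), b(-6))) = √(870 + (½)*(-6 + 0)/(-6)) = √(870 + (½)*(-⅙)*(-6)) = √(870 + ½) = √(1741/2) = √3482/2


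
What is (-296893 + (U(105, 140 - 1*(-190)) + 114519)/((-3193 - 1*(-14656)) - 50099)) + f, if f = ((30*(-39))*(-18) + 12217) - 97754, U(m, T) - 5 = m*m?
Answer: -13962016869/38636 ≈ -3.6137e+5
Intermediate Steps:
U(m, T) = 5 + m² (U(m, T) = 5 + m*m = 5 + m²)
f = -64477 (f = (-1170*(-18) + 12217) - 97754 = (21060 + 12217) - 97754 = 33277 - 97754 = -64477)
(-296893 + (U(105, 140 - 1*(-190)) + 114519)/((-3193 - 1*(-14656)) - 50099)) + f = (-296893 + ((5 + 105²) + 114519)/((-3193 - 1*(-14656)) - 50099)) - 64477 = (-296893 + ((5 + 11025) + 114519)/((-3193 + 14656) - 50099)) - 64477 = (-296893 + (11030 + 114519)/(11463 - 50099)) - 64477 = (-296893 + 125549/(-38636)) - 64477 = (-296893 + 125549*(-1/38636)) - 64477 = (-296893 - 125549/38636) - 64477 = -11470883497/38636 - 64477 = -13962016869/38636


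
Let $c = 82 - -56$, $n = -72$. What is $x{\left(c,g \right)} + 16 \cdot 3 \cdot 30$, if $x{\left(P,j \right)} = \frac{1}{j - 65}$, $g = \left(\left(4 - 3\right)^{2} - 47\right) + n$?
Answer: $\frac{263519}{183} \approx 1440.0$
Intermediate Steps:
$g = -118$ ($g = \left(\left(4 - 3\right)^{2} - 47\right) - 72 = \left(1^{2} - 47\right) - 72 = \left(1 - 47\right) - 72 = -46 - 72 = -118$)
$c = 138$ ($c = 82 + 56 = 138$)
$x{\left(P,j \right)} = \frac{1}{-65 + j}$
$x{\left(c,g \right)} + 16 \cdot 3 \cdot 30 = \frac{1}{-65 - 118} + 16 \cdot 3 \cdot 30 = \frac{1}{-183} + 48 \cdot 30 = - \frac{1}{183} + 1440 = \frac{263519}{183}$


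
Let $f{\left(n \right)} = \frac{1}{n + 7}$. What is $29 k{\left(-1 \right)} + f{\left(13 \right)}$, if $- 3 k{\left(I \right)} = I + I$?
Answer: $\frac{1163}{60} \approx 19.383$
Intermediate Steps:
$k{\left(I \right)} = - \frac{2 I}{3}$ ($k{\left(I \right)} = - \frac{I + I}{3} = - \frac{2 I}{3}$)
$f{\left(n \right)} = \frac{1}{7 + n}$
$29 k{\left(-1 \right)} + f{\left(13 \right)} = 29 \left(\left(- \frac{2}{3}\right) \left(-1\right)\right) + \frac{1}{7 + 13} = 29 \cdot \frac{2}{3} + \frac{1}{20} = \frac{58}{3} + \frac{1}{20} = \frac{1163}{60}$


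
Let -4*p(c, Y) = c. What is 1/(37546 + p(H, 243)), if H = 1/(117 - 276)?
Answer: 636/23879257 ≈ 2.6634e-5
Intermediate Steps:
H = -1/159 (H = 1/(-159) = -1/159 ≈ -0.0062893)
p(c, Y) = -c/4
1/(37546 + p(H, 243)) = 1/(37546 - ¼*(-1/159)) = 1/(37546 + 1/636) = 1/(23879257/636) = 636/23879257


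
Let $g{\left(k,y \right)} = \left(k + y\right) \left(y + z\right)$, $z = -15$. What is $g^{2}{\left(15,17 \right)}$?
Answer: $4096$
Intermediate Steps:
$g{\left(k,y \right)} = \left(-15 + y\right) \left(k + y\right)$ ($g{\left(k,y \right)} = \left(k + y\right) \left(y - 15\right) = \left(k + y\right) \left(-15 + y\right) = \left(-15 + y\right) \left(k + y\right)$)
$g^{2}{\left(15,17 \right)} = \left(17^{2} - 225 - 255 + 15 \cdot 17\right)^{2} = \left(289 - 225 - 255 + 255\right)^{2} = 64^{2} = 4096$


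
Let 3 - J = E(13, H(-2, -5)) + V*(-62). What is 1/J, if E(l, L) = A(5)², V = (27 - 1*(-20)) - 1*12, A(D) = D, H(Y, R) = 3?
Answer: 1/2148 ≈ 0.00046555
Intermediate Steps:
V = 35 (V = (27 + 20) - 12 = 47 - 12 = 35)
E(l, L) = 25 (E(l, L) = 5² = 25)
J = 2148 (J = 3 - (25 + 35*(-62)) = 3 - (25 - 2170) = 3 - 1*(-2145) = 3 + 2145 = 2148)
1/J = 1/2148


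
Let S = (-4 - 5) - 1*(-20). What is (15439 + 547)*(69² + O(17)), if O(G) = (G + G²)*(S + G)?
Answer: 213077394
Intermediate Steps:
S = 11 (S = -9 + 20 = 11)
O(G) = (11 + G)*(G + G²) (O(G) = (G + G²)*(11 + G) = (11 + G)*(G + G²))
(15439 + 547)*(69² + O(17)) = (15439 + 547)*(69² + 17*(11 + 17² + 12*17)) = 15986*(4761 + 17*(11 + 289 + 204)) = 15986*(4761 + 17*504) = 15986*(4761 + 8568) = 15986*13329 = 213077394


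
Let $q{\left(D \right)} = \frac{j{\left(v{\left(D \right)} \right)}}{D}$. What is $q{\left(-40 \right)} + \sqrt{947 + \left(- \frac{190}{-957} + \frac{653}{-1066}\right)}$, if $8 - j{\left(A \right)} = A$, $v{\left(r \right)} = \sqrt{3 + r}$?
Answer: $- \frac{1}{5} + \frac{\sqrt{985140892367346}}{1020162} + \frac{i \sqrt{37}}{40} \approx 30.567 + 0.15207 i$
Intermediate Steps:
$j{\left(A \right)} = 8 - A$
$q{\left(D \right)} = \frac{8 - \sqrt{3 + D}}{D}$
$q{\left(-40 \right)} + \sqrt{947 + \left(- \frac{190}{-957} + \frac{653}{-1066}\right)} = \frac{8 - \sqrt{3 - 40}}{-40} + \sqrt{947 + \left(- \frac{190}{-957} + \frac{653}{-1066}\right)} = - \frac{8 - \sqrt{-37}}{40} + \sqrt{947 + \left(\left(-190\right) \left(- \frac{1}{957}\right) + 653 \left(- \frac{1}{1066}\right)\right)} = - \frac{8 - i \sqrt{37}}{40} + \sqrt{947 + \left(\frac{190}{957} - \frac{653}{1066}\right)} = - \frac{8 - i \sqrt{37}}{40} + \sqrt{947 - \frac{422381}{1020162}} = \left(- \frac{1}{5} + \frac{i \sqrt{37}}{40}\right) + \sqrt{\frac{965671033}{1020162}} = \left(- \frac{1}{5} + \frac{i \sqrt{37}}{40}\right) + \frac{\sqrt{985140892367346}}{1020162} = - \frac{1}{5} + \frac{\sqrt{985140892367346}}{1020162} + \frac{i \sqrt{37}}{40}$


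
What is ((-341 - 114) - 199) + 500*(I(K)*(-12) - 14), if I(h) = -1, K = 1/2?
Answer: -1654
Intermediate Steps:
K = ½ (K = 1*(½) = ½ ≈ 0.50000)
((-341 - 114) - 199) + 500*(I(K)*(-12) - 14) = ((-341 - 114) - 199) + 500*(-1*(-12) - 14) = (-455 - 199) + 500*(12 - 14) = -654 + 500*(-2) = -654 - 1000 = -1654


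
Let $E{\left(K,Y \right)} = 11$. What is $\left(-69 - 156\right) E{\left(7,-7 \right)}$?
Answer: $-2475$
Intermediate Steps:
$\left(-69 - 156\right) E{\left(7,-7 \right)} = \left(-69 - 156\right) 11 = \left(-225\right) 11 = -2475$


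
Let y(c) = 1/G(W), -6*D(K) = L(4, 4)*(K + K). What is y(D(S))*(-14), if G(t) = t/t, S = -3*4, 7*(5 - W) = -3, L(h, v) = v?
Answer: -14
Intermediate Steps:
W = 38/7 (W = 5 - ⅐*(-3) = 5 + 3/7 = 38/7 ≈ 5.4286)
S = -12
G(t) = 1
D(K) = -4*K/3 (D(K) = -2*(K + K)/3 = -2*2*K/3 = -4*K/3)
y(c) = 1 (y(c) = 1/1 = 1)
y(D(S))*(-14) = 1*(-14) = -14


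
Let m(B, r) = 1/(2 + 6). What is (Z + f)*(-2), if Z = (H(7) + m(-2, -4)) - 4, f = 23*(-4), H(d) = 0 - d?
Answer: 823/4 ≈ 205.75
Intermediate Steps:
H(d) = -d
f = -92
m(B, r) = ⅛ (m(B, r) = 1/8 = ⅛)
Z = -87/8 (Z = (-1*7 + ⅛) - 4 = (-7 + ⅛) - 4 = -55/8 - 4 = -87/8 ≈ -10.875)
(Z + f)*(-2) = (-87/8 - 92)*(-2) = -823/8*(-2) = 823/4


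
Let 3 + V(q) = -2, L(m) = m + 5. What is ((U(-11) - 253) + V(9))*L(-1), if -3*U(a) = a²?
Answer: -3580/3 ≈ -1193.3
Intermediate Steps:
U(a) = -a²/3
L(m) = 5 + m
V(q) = -5 (V(q) = -3 - 2 = -5)
((U(-11) - 253) + V(9))*L(-1) = ((-⅓*(-11)² - 253) - 5)*(5 - 1) = ((-⅓*121 - 253) - 5)*4 = ((-121/3 - 253) - 5)*4 = (-880/3 - 5)*4 = -895/3*4 = -3580/3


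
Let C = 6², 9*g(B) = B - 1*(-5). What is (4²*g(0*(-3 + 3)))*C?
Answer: 320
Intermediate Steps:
g(B) = 5/9 + B/9 (g(B) = (B - 1*(-5))/9 = (B + 5)/9 = (5 + B)/9 = 5/9 + B/9)
C = 36
(4²*g(0*(-3 + 3)))*C = (4²*(5/9 + (0*(-3 + 3))/9))*36 = (16*(5/9 + (0*0)/9))*36 = (16*(5/9 + (⅑)*0))*36 = (16*(5/9 + 0))*36 = (16*(5/9))*36 = (80/9)*36 = 320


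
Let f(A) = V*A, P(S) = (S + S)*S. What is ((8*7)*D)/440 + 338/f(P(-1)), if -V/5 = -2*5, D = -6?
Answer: 1439/550 ≈ 2.6164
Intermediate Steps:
V = 50 (V = -(-10)*5 = -5*(-10) = 50)
P(S) = 2*S² (P(S) = (2*S)*S = 2*S²)
f(A) = 50*A
((8*7)*D)/440 + 338/f(P(-1)) = ((8*7)*(-6))/440 + 338/((50*(2*(-1)²))) = (56*(-6))*(1/440) + 338/((50*(2*1))) = -336*1/440 + 338/((50*2)) = -42/55 + 338/100 = -42/55 + 338*(1/100) = -42/55 + 169/50 = 1439/550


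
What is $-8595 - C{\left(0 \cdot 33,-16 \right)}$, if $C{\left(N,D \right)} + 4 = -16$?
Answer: $-8575$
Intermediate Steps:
$C{\left(N,D \right)} = -20$ ($C{\left(N,D \right)} = -4 - 16 = -20$)
$-8595 - C{\left(0 \cdot 33,-16 \right)} = -8595 - -20 = -8595 + 20 = -8575$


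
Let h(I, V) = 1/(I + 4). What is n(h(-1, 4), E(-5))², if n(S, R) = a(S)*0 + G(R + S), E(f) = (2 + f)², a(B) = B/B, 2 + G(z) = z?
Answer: 484/9 ≈ 53.778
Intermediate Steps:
G(z) = -2 + z
h(I, V) = 1/(4 + I)
a(B) = 1
n(S, R) = -2 + R + S (n(S, R) = 1*0 + (-2 + (R + S)) = 0 + (-2 + R + S) = -2 + R + S)
n(h(-1, 4), E(-5))² = (-2 + (2 - 5)² + 1/(4 - 1))² = (-2 + (-3)² + 1/3)² = (-2 + 9 + ⅓)² = (22/3)² = 484/9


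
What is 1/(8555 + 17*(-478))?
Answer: 1/429 ≈ 0.0023310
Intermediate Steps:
1/(8555 + 17*(-478)) = 1/(8555 - 8126) = 1/429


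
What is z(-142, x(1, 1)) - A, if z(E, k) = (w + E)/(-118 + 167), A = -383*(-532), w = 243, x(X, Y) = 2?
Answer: -9983943/49 ≈ -2.0375e+5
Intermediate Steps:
A = 203756
z(E, k) = 243/49 + E/49 (z(E, k) = (243 + E)/(-118 + 167) = (243 + E)/49 = (243 + E)*(1/49) = 243/49 + E/49)
z(-142, x(1, 1)) - A = (243/49 + (1/49)*(-142)) - 1*203756 = (243/49 - 142/49) - 203756 = 101/49 - 203756 = -9983943/49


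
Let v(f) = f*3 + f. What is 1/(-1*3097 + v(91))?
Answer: -1/2733 ≈ -0.00036590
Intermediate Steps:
v(f) = 4*f (v(f) = 3*f + f = 4*f)
1/(-1*3097 + v(91)) = 1/(-1*3097 + 4*91) = 1/(-3097 + 364) = 1/(-2733) = -1/2733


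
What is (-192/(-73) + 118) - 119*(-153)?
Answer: 1337917/73 ≈ 18328.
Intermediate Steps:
(-192/(-73) + 118) - 119*(-153) = (-192*(-1/73) + 118) + 18207 = (192/73 + 118) + 18207 = 8806/73 + 18207 = 1337917/73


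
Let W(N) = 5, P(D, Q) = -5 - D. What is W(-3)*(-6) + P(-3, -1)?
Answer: -32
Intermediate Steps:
W(-3)*(-6) + P(-3, -1) = 5*(-6) + (-5 - 1*(-3)) = -30 + (-5 + 3) = -30 - 2 = -32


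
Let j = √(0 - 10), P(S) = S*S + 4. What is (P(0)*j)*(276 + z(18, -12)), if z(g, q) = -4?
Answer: 1088*I*√10 ≈ 3440.6*I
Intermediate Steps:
P(S) = 4 + S² (P(S) = S² + 4 = 4 + S²)
j = I*√10 (j = √(-10) = I*√10 ≈ 3.1623*I)
(P(0)*j)*(276 + z(18, -12)) = ((4 + 0²)*(I*√10))*(276 - 4) = ((4 + 0)*(I*√10))*272 = (4*(I*√10))*272 = (4*I*√10)*272 = 1088*I*√10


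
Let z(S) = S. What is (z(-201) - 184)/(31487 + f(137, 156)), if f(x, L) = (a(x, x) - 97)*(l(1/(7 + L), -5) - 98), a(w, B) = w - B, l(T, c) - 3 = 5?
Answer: -385/40217 ≈ -0.0095731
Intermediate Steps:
l(T, c) = 8 (l(T, c) = 3 + 5 = 8)
f(x, L) = 8730 (f(x, L) = ((x - x) - 97)*(8 - 98) = (0 - 97)*(-90) = -97*(-90) = 8730)
(z(-201) - 184)/(31487 + f(137, 156)) = (-201 - 184)/(31487 + 8730) = -385/40217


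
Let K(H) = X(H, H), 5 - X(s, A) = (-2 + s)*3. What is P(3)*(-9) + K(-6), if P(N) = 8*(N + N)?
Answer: -403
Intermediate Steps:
X(s, A) = 11 - 3*s (X(s, A) = 5 - (-2 + s)*3 = 5 - (-6 + 3*s) = 5 + (6 - 3*s) = 11 - 3*s)
P(N) = 16*N (P(N) = 8*(2*N) = 16*N)
K(H) = 11 - 3*H
P(3)*(-9) + K(-6) = (16*3)*(-9) + (11 - 3*(-6)) = 48*(-9) + (11 + 18) = -432 + 29 = -403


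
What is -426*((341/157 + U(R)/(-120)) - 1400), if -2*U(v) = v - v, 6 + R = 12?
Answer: 93489534/157 ≈ 5.9548e+5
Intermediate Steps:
R = 6 (R = -6 + 12 = 6)
U(v) = 0 (U(v) = -(v - v)/2 = -1/2*0 = 0)
-426*((341/157 + U(R)/(-120)) - 1400) = -426*((341/157 + 0/(-120)) - 1400) = -426*((341*(1/157) + 0*(-1/120)) - 1400) = -426*((341/157 + 0) - 1400) = -426*(341/157 - 1400) = -426*(-219459/157) = 93489534/157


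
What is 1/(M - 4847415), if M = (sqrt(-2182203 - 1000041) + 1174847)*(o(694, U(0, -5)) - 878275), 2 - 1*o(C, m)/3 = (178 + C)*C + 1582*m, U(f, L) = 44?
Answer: I/(2*(-1705056112537*I + 2902597*sqrt(795561))) ≈ -2.9324e-13 + 4.4526e-16*I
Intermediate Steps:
o(C, m) = 6 - 4746*m - 3*C*(178 + C) (o(C, m) = 6 - 3*((178 + C)*C + 1582*m) = 6 - 3*(C*(178 + C) + 1582*m) = 6 - 3*(1582*m + C*(178 + C)) = 6 + (-4746*m - 3*C*(178 + C)) = 6 - 4746*m - 3*C*(178 + C))
M = -3410107377659 - 5805194*I*sqrt(795561) (M = (sqrt(-2182203 - 1000041) + 1174847)*((6 - 4746*44 - 534*694 - 3*694**2) - 878275) = (sqrt(-3182244) + 1174847)*((6 - 208824 - 370596 - 3*481636) - 878275) = (2*I*sqrt(795561) + 1174847)*((6 - 208824 - 370596 - 1444908) - 878275) = (1174847 + 2*I*sqrt(795561))*(-2024322 - 878275) = (1174847 + 2*I*sqrt(795561))*(-2902597) = -3410107377659 - 5805194*I*sqrt(795561) ≈ -3.4101e+12 - 5.1779e+9*I)
1/(M - 4847415) = 1/((-3410107377659 - 5805194*I*sqrt(795561)) - 4847415) = 1/(-3410112225074 - 5805194*I*sqrt(795561))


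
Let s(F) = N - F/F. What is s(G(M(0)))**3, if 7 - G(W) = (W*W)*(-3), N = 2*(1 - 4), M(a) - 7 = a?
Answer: -343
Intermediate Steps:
M(a) = 7 + a
N = -6 (N = 2*(-3) = -6)
G(W) = 7 + 3*W**2 (G(W) = 7 - W*W*(-3) = 7 - W**2*(-3) = 7 - (-3)*W**2 = 7 + 3*W**2)
s(F) = -7 (s(F) = -6 - F/F = -6 - 1*1 = -6 - 1 = -7)
s(G(M(0)))**3 = (-7)**3 = -343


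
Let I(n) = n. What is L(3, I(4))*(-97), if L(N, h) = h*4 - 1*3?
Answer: -1261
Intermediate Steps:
L(N, h) = -3 + 4*h (L(N, h) = 4*h - 3 = -3 + 4*h)
L(3, I(4))*(-97) = (-3 + 4*4)*(-97) = (-3 + 16)*(-97) = 13*(-97) = -1261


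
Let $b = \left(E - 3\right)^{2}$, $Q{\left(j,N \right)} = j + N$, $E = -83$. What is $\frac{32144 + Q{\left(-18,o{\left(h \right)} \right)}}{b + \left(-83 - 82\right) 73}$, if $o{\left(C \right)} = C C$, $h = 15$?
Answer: $- \frac{32351}{4649} \approx -6.9587$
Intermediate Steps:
$o{\left(C \right)} = C^{2}$
$Q{\left(j,N \right)} = N + j$
$b = 7396$ ($b = \left(-83 - 3\right)^{2} = \left(-86\right)^{2} = 7396$)
$\frac{32144 + Q{\left(-18,o{\left(h \right)} \right)}}{b + \left(-83 - 82\right) 73} = \frac{32144 - \left(18 - 15^{2}\right)}{7396 + \left(-83 - 82\right) 73} = \frac{32144 + \left(225 - 18\right)}{7396 - 12045} = \frac{32144 + 207}{7396 - 12045} = \frac{32351}{-4649} = 32351 \left(- \frac{1}{4649}\right) = - \frac{32351}{4649}$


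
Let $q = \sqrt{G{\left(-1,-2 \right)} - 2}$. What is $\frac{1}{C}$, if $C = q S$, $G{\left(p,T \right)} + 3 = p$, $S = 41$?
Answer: $- \frac{i \sqrt{6}}{246} \approx - 0.0099573 i$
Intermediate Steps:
$G{\left(p,T \right)} = -3 + p$
$q = i \sqrt{6}$ ($q = \sqrt{\left(-3 - 1\right) - 2} = \sqrt{-4 - 2} = \sqrt{-6} = i \sqrt{6} \approx 2.4495 i$)
$C = 41 i \sqrt{6}$ ($C = i \sqrt{6} \cdot 41 = 41 i \sqrt{6} \approx 100.43 i$)
$\frac{1}{C} = \frac{1}{41 i \sqrt{6}} = - \frac{i \sqrt{6}}{246}$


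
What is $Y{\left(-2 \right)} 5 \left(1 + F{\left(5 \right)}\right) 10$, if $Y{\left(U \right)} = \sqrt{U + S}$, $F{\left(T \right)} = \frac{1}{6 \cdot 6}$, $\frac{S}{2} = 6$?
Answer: $\frac{925 \sqrt{10}}{18} \approx 162.51$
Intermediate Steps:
$S = 12$ ($S = 2 \cdot 6 = 12$)
$F{\left(T \right)} = \frac{1}{36}$
$Y{\left(U \right)} = \sqrt{12 + U}$ ($Y{\left(U \right)} = \sqrt{U + 12} = \sqrt{12 + U}$)
$Y{\left(-2 \right)} 5 \left(1 + F{\left(5 \right)}\right) 10 = \sqrt{12 - 2} \cdot 5 \left(1 + \frac{1}{36}\right) 10 = \sqrt{10} \cdot 5 \cdot \frac{37}{36} \cdot 10 = \sqrt{10} \cdot \frac{185}{36} \cdot 10 = \frac{185 \sqrt{10}}{36} \cdot 10 = \frac{925 \sqrt{10}}{18}$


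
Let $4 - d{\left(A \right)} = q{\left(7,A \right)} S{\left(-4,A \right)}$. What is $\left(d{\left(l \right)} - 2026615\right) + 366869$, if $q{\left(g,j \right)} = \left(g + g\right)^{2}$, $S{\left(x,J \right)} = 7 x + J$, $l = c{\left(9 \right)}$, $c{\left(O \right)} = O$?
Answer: $-1656018$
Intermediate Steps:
$l = 9$
$S{\left(x,J \right)} = J + 7 x$
$q{\left(g,j \right)} = 4 g^{2}$ ($q{\left(g,j \right)} = \left(2 g\right)^{2} = 4 g^{2}$)
$d{\left(A \right)} = 5492 - 196 A$ ($d{\left(A \right)} = 4 - 4 \cdot 7^{2} \left(A + 7 \left(-4\right)\right) = 4 - 4 \cdot 49 \left(A - 28\right) = 4 - 196 \left(-28 + A\right) = 4 - \left(-5488 + 196 A\right) = 5492 - 196 A$)
$\left(d{\left(l \right)} - 2026615\right) + 366869 = \left(\left(5492 - 1764\right) - 2026615\right) + 366869 = \left(3728 - 2026615\right) + 366869 = -2022887 + 366869 = -1656018$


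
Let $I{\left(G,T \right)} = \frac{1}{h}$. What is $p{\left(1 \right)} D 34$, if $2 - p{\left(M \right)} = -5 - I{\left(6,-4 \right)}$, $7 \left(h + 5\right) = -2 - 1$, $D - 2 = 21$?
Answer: $\frac{101269}{19} \approx 5329.9$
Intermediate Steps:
$D = 23$ ($D = 2 + 21 = 23$)
$h = - \frac{38}{7}$ ($h = -5 + \frac{-2 - 1}{7} = -5 + \frac{1}{7} \left(-3\right) = -5 - \frac{3}{7} = - \frac{38}{7} \approx -5.4286$)
$I{\left(G,T \right)} = - \frac{7}{38}$ ($I{\left(G,T \right)} = \frac{1}{- \frac{38}{7}} = - \frac{7}{38}$)
$p{\left(M \right)} = \frac{259}{38}$ ($p{\left(M \right)} = 2 - \left(-5 - - \frac{7}{38}\right) = 2 - \left(-5 + \frac{7}{38}\right) = 2 - - \frac{183}{38} = 2 + \frac{183}{38} = \frac{259}{38}$)
$p{\left(1 \right)} D 34 = \frac{259}{38} \cdot 23 \cdot 34 = \frac{5957}{38} \cdot 34 = \frac{101269}{19}$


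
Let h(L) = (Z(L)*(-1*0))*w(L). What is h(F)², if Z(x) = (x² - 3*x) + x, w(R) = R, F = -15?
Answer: 0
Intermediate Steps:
Z(x) = x² - 2*x
h(L) = 0 (h(L) = ((L*(-2 + L))*(-1*0))*L = ((L*(-2 + L))*0)*L = 0*L = 0)
h(F)² = 0² = 0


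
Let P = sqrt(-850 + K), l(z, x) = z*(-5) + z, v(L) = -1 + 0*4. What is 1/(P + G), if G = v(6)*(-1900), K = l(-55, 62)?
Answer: 190/361063 - 3*I*sqrt(70)/3610630 ≈ 0.00052622 - 6.9516e-6*I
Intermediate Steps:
v(L) = -1 (v(L) = -1 + 0 = -1)
l(z, x) = -4*z (l(z, x) = -5*z + z = -4*z)
K = 220 (K = -4*(-55) = 220)
G = 1900 (G = -1*(-1900) = 1900)
P = 3*I*sqrt(70) (P = sqrt(-850 + 220) = sqrt(-630) = 3*I*sqrt(70) ≈ 25.1*I)
1/(P + G) = 1/(3*I*sqrt(70) + 1900) = 1/(1900 + 3*I*sqrt(70))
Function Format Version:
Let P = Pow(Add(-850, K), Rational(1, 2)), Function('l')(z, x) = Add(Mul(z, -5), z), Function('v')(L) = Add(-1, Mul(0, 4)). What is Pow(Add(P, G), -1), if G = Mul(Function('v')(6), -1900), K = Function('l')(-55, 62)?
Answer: Add(Rational(190, 361063), Mul(Rational(-3, 3610630), I, Pow(70, Rational(1, 2)))) ≈ Add(0.00052622, Mul(-6.9516e-6, I))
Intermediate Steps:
Function('v')(L) = -1 (Function('v')(L) = Add(-1, 0) = -1)
Function('l')(z, x) = Mul(-4, z) (Function('l')(z, x) = Add(Mul(-5, z), z) = Mul(-4, z))
K = 220 (K = Mul(-4, -55) = 220)
G = 1900 (G = Mul(-1, -1900) = 1900)
P = Mul(3, I, Pow(70, Rational(1, 2))) (P = Pow(Add(-850, 220), Rational(1, 2)) = Pow(-630, Rational(1, 2)) = Mul(3, I, Pow(70, Rational(1, 2))) ≈ Mul(25.100, I))
Pow(Add(P, G), -1) = Pow(Add(Mul(3, I, Pow(70, Rational(1, 2))), 1900), -1) = Pow(Add(1900, Mul(3, I, Pow(70, Rational(1, 2)))), -1)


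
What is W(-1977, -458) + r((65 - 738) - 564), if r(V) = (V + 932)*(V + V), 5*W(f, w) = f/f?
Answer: 3772851/5 ≈ 7.5457e+5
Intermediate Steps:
W(f, w) = ⅕ (W(f, w) = (f/f)/5 = (⅕)*1 = ⅕)
r(V) = 2*V*(932 + V) (r(V) = (932 + V)*(2*V) = 2*V*(932 + V))
W(-1977, -458) + r((65 - 738) - 564) = ⅕ + 2*((65 - 738) - 564)*(932 + ((65 - 738) - 564)) = ⅕ + 2*(-673 - 564)*(932 + (-673 - 564)) = ⅕ + 2*(-1237)*(932 - 1237) = ⅕ + 2*(-1237)*(-305) = ⅕ + 754570 = 3772851/5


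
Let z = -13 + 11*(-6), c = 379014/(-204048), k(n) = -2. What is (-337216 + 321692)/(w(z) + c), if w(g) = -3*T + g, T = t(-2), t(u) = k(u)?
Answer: 527940192/2545753 ≈ 207.38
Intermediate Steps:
t(u) = -2
T = -2
c = -63169/34008 (c = 379014*(-1/204048) = -63169/34008 ≈ -1.8575)
z = -79 (z = -13 - 66 = -79)
w(g) = 6 + g (w(g) = -3*(-2) + g = 6 + g)
(-337216 + 321692)/(w(z) + c) = (-337216 + 321692)/((6 - 79) - 63169/34008) = -15524/(-73 - 63169/34008) = -15524/(-2545753/34008) = -15524*(-34008/2545753) = 527940192/2545753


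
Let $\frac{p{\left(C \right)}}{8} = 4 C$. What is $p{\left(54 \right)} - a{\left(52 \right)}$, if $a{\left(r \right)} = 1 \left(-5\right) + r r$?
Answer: $-971$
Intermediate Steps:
$a{\left(r \right)} = -5 + r^{2}$
$p{\left(C \right)} = 32 C$ ($p{\left(C \right)} = 8 \cdot 4 C = 32 C$)
$p{\left(54 \right)} - a{\left(52 \right)} = 32 \cdot 54 - \left(-5 + 52^{2}\right) = 1728 - \left(-5 + 2704\right) = 1728 - 2699 = -971$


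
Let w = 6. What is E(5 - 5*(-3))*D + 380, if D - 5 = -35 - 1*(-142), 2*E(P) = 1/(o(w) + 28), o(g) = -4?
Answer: 1147/3 ≈ 382.33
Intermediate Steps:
E(P) = 1/48 (E(P) = 1/(2*(-4 + 28)) = (½)/24 = (½)*(1/24) = 1/48)
D = 112 (D = 5 + (-35 - 1*(-142)) = 5 + (-35 + 142) = 5 + 107 = 112)
E(5 - 5*(-3))*D + 380 = (1/48)*112 + 380 = 7/3 + 380 = 1147/3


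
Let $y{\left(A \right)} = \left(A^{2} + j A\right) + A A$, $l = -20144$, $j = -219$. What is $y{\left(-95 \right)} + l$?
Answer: $18711$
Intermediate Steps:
$y{\left(A \right)} = - 219 A + 2 A^{2}$ ($y{\left(A \right)} = \left(A^{2} - 219 A\right) + A A = \left(A^{2} - 219 A\right) + A^{2} = - 219 A + 2 A^{2}$)
$y{\left(-95 \right)} + l = - 95 \left(-219 + 2 \left(-95\right)\right) - 20144 = - 95 \left(-219 - 190\right) - 20144 = \left(-95\right) \left(-409\right) - 20144 = 38855 - 20144 = 18711$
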